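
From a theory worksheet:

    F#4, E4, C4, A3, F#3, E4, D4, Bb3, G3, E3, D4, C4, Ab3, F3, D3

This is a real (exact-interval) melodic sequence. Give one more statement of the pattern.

C4 Bb3 Gb3 Eb3 C3

With a 5-note motive the entries are F#4, E4, D4, each down a 2nd from the previous.
So cell 4 is C4 Bb3 Gb3 Eb3 C3.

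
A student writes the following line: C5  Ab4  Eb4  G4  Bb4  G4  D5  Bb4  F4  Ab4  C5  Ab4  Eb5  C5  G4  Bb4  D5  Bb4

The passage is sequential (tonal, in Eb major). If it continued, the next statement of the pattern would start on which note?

F5

The 6-note cells begin on C5, D5, Eb5 — each up a 2nd from the last.
The next head, up a 2nd from Eb5, is F5.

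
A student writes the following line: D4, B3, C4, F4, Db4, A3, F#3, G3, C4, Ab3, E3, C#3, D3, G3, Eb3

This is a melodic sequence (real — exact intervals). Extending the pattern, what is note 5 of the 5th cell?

With 5-note cells, note 5 of each statement runs Db4, Ab3, Eb3.
Each moves down a 4th. Continuing: Bb2 → F2.

F2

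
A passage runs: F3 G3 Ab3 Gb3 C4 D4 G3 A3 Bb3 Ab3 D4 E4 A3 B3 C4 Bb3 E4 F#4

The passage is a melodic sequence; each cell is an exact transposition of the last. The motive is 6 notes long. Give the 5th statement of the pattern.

With a 6-note motive the entries are F3, G3, A3, each up a 2nd from the previous.
Continuing the starts: B3 → C#4.
Statement 5 starts on C#4 and keeps the same exact contour: C#4 D#4 E4 D4 G#4 A#4.

C#4 D#4 E4 D4 G#4 A#4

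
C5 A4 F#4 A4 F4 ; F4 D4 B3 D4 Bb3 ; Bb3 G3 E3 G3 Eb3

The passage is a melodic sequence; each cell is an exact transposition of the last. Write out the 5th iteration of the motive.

The 5-note cells begin on C5, F4, Bb3 — each down a 5th from the last.
Continuing the starts: Eb3 → Ab2.
Statement 5 starts on Ab2 and keeps the same exact contour: Ab2 F2 D2 F2 Db2.

Ab2 F2 D2 F2 Db2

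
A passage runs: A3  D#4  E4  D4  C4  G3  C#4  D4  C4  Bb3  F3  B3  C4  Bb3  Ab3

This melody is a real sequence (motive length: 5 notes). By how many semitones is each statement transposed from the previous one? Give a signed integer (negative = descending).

-2

Unit = 5 notes; the statements start on A3, G3, F3, moving down a 2nd each time.
A3 to G3 spans -2 semitones.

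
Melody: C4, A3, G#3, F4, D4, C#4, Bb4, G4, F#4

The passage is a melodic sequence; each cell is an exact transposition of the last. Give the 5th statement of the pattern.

Ab5 F5 E5

Unit = 3 notes; the statements start on C4, F4, Bb4, moving up a 4th each time.
Extending up a 4th: Eb5 → Ab5.
From Ab5 the exact shape gives Ab5 F5 E5.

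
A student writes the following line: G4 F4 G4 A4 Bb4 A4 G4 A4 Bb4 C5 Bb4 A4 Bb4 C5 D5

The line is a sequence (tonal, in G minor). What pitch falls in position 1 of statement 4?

C5

With 5-note cells, note 1 of each statement runs G4, A4, Bb4.
One more up a 2nd gives C5.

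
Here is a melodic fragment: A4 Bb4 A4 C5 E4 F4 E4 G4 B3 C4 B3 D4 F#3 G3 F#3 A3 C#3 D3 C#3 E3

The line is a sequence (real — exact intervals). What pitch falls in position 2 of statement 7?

E2

The unit is 4 notes. Position-2 pitches of the 5 shown cells: Bb4, F4, C4, G3, D3.
Extending down a 4th: A2 → E2.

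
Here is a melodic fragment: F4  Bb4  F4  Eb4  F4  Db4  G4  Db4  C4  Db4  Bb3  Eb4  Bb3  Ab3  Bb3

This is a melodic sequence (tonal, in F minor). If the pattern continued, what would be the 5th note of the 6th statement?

C3

With 5-note cells, note 5 of each statement runs F4, Db4, Bb3.
Each moves down a 3rd. Continuing: G3 → Eb3 → C3.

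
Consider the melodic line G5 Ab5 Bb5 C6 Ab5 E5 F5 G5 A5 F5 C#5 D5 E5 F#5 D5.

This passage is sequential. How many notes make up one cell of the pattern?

15 notes total. Splitting into 3 groups of 5:
G5 Ab5 Bb5 C6 Ab5 | E5 F5 G5 A5 F5 | C#5 D5 E5 F#5 D5
That's a consistent down a 3rd shift per cell, and no other grouping gives one.

5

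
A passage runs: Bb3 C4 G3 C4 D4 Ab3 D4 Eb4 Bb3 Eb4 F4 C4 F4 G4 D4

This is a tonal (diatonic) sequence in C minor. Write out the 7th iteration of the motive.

Taking 3-note groups, the heads are Bb3, C4, D4, Eb4, F4: the pattern moves up a 2nd.
Carrying on: G4 → Ab4.
So cell 7 is Ab4 Bb4 F4.

Ab4 Bb4 F4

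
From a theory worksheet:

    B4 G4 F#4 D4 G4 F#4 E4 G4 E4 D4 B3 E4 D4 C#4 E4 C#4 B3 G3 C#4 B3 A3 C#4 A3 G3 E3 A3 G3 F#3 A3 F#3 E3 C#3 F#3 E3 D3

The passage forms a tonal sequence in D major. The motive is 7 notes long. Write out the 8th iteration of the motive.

The 7-note cells begin on B4, G4, E4, C#4, A3 — each down a 3rd from the last.
Continuing the starts: F#3 → D3 → B2.
So cell 8 is B2 G2 F#2 D2 G2 F#2 E2.

B2 G2 F#2 D2 G2 F#2 E2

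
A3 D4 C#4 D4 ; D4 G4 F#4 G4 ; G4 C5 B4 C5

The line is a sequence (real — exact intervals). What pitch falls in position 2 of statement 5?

Bb5

With 4-note cells, note 2 of each statement runs D4, G4, C5.
Carrying that up a 4th forward: F5 → Bb5.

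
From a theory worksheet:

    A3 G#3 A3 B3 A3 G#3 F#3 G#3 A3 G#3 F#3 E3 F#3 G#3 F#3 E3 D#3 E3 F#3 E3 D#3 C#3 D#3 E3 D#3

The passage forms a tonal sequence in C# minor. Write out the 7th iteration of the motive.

B2 A2 B2 C#3 B2

Taking 5-note groups, the heads are A3, G#3, F#3, E3, D#3: the pattern moves down a 2nd.
Extending down a 2nd: C#3 → B2.
From B2 the diatonic shape gives B2 A2 B2 C#3 B2.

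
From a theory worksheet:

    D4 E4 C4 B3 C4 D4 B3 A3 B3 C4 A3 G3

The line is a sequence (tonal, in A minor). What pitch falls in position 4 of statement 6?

D3

The unit is 4 notes. Position-4 pitches of the 3 shown cells: B3, A3, G3.
Each moves down a 2nd. Continuing: F3 → E3 → D3.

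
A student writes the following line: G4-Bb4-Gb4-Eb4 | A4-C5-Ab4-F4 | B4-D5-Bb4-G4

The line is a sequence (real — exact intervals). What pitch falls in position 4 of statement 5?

The unit is 4 notes. Position-4 pitches of the 3 shown cells: Eb4, F4, G4.
Carrying that up a 2nd forward: A4 → B4.

B4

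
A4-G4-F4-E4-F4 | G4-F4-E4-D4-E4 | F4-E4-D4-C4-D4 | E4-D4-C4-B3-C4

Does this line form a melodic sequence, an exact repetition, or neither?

sequence

Each 5-note cell is the previous one transposed down a 2nd.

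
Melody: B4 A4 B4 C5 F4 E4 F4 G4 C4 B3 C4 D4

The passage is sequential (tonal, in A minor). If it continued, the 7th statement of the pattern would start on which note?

E2

The 4-note cells begin on B4, F4, C4 — each down a 4th from the last.
Continuing: G3 → D3 → A2 → E2. Statement 7 starts on E2.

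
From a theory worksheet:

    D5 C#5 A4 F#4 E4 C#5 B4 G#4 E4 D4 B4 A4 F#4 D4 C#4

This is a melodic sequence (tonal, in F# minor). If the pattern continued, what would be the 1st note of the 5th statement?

Grouping in 5s, the 1st note of each cell is D5, C#5, B4.
Each moves down a 2nd. Continuing: A4 → G#4.

G#4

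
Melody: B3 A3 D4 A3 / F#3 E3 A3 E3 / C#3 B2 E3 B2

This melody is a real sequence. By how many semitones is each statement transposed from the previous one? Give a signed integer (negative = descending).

-5

Unit = 4 notes; the statements start on B3, F#3, C#3, moving down a 4th each time.
B3 to F#3 spans -5 semitones.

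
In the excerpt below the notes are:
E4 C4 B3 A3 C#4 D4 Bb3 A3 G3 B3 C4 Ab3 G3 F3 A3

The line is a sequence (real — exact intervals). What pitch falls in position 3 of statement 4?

F3

With 5-note cells, note 3 of each statement runs B3, A3, G3.
From G3, down a 2nd gives F3.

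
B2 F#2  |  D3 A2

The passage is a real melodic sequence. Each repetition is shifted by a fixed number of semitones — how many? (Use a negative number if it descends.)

With a 2-note motive the entries are B2, D3, each up a 3rd from the previous.
B2→D3 is 50 − 47 = 3 semitones.

3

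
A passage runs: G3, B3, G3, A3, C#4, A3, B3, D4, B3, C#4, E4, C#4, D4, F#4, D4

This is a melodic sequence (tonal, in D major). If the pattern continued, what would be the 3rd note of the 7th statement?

With 3-note cells, note 3 of each statement runs G3, A3, B3, C#4, D4.
Carrying that up a 2nd forward: E4 → F#4.

F#4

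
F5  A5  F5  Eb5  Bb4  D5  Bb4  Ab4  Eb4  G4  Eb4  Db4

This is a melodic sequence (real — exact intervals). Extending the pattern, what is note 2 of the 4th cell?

With 4-note cells, note 2 of each statement runs A5, D5, G4.
One more down a 5th gives C4.

C4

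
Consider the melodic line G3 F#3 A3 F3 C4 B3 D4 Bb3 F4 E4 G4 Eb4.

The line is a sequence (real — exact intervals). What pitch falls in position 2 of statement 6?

G5

With 4-note cells, note 2 of each statement runs F#3, B3, E4.
Each moves up a 4th. Continuing: A4 → D5 → G5.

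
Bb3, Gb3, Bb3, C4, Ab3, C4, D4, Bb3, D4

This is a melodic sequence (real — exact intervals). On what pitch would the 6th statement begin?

With a 3-note motive the entries are Bb3, C4, D4, each up a 2nd from the previous.
Extending the heads up a 2nd: E4 → F#4 → G#4.

G#4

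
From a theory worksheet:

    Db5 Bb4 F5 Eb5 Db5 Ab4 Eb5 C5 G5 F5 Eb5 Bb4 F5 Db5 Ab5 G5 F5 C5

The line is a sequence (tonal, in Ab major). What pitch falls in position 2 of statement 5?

F5

Grouping in 6s, the 2nd note of each cell is Bb4, C5, Db5.
Each moves up a 2nd. Continuing: Eb5 → F5.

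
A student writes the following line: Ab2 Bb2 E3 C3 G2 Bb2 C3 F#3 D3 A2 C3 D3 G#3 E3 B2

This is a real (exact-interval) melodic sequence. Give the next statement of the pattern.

D3 E3 A#3 F#3 C#3

The 5-note cells begin on Ab2, Bb2, C3 — each up a 2nd from the last.
Statement 4 starts on D3 and keeps the same exact contour: D3 E3 A#3 F#3 C#3.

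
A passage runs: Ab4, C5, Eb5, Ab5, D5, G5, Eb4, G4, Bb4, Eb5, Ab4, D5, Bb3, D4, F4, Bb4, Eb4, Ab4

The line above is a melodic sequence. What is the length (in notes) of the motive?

Try groups of 6 (3 cells in 18 notes):
Ab4 C5 Eb5 Ab5 D5 G5 | Eb4 G4 Bb4 Eb5 Ab4 D5 | Bb3 D4 F4 Bb4 Eb4 Ab4
That's a consistent down a 4th shift per cell, and no other grouping gives one.

6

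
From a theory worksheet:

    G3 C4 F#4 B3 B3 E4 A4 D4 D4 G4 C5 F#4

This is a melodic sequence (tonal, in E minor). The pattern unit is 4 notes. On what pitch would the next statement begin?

F#4

With a 4-note motive the entries are G3, B3, D4, each up a 3rd from the previous.
The next head, up a 3rd from D4, is F#4.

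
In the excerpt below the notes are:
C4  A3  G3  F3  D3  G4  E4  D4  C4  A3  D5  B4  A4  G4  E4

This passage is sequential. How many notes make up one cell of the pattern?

Try groups of 5 (3 cells in 15 notes):
C4 A3 G3 F3 D3 | G4 E4 D4 C4 A3 | D5 B4 A4 G4 E4
That's a consistent up a 5th shift per cell, and no other grouping gives one.

5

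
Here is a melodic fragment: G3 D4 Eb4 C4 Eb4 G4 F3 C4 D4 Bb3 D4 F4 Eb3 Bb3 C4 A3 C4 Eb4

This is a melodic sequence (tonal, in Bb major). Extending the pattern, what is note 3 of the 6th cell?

G3

With 6-note cells, note 3 of each statement runs Eb4, D4, C4.
Extending down a 2nd: Bb3 → A3 → G3.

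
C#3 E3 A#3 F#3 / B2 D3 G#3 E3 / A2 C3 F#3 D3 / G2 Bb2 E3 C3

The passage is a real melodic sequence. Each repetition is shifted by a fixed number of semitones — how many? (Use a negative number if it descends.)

Taking 4-note groups, the heads are C#3, B2, A2, G2: the pattern moves down a 2nd.
Counting half-steps from C#3 to B2: -2.

-2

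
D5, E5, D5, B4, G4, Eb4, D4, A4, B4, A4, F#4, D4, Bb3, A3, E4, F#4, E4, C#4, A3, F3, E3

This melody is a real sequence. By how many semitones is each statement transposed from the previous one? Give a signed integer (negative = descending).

Taking 7-note groups, the heads are D5, A4, E4: the pattern moves down a 4th.
D5 to A4 spans -5 semitones.

-5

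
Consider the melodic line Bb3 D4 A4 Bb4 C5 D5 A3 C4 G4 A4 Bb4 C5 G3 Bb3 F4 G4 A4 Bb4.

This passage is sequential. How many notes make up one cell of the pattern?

6

Try groups of 6 (3 cells in 18 notes):
Bb3 D4 A4 Bb4 C5 D5 | A3 C4 G4 A4 Bb4 C5 | G3 Bb3 F4 G4 A4 Bb4
Every group is a transposition down a 2nd of the one before; no shorter unit works.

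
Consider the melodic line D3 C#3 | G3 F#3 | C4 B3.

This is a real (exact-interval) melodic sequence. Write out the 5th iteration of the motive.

The 2-note cells begin on D3, G3, C4 — each up a 4th from the last.
Extending up a 4th: F4 → Bb4.
Statement 5 starts on Bb4 and keeps the same exact contour: Bb4 A4.

Bb4 A4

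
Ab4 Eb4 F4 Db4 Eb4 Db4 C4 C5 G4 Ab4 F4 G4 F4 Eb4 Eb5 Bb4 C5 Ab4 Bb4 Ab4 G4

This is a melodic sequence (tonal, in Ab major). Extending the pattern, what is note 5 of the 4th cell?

The unit is 7 notes. Position-5 pitches of the 3 shown cells: Eb4, G4, Bb4.
From Bb4, up a 3rd gives Db5.

Db5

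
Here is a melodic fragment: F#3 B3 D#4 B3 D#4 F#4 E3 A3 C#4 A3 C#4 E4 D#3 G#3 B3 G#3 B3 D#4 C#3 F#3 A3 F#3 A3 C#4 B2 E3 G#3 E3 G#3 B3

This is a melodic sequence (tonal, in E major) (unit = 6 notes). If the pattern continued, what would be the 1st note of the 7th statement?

G#2

With 6-note cells, note 1 of each statement runs F#3, E3, D#3, C#3, B2.
Extending down a 2nd: A2 → G#2.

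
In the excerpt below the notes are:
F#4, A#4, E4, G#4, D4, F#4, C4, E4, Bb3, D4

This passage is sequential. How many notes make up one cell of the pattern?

Try groups of 2 (5 cells in 10 notes):
F#4 A#4 | E4 G#4 | D4 F#4 | C4 E4 | Bb3 D4
Every group is a transposition down a 2nd of the one before; no shorter unit works.

2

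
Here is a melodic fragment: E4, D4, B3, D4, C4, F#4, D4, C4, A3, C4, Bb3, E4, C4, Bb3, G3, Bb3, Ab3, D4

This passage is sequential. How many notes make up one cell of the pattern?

6

18 notes total. Splitting into 3 groups of 6:
E4 D4 B3 D4 C4 F#4 | D4 C4 A3 C4 Bb3 E4 | C4 Bb3 G3 Bb3 Ab3 D4
Every group is a transposition down a 2nd of the one before; no shorter unit works.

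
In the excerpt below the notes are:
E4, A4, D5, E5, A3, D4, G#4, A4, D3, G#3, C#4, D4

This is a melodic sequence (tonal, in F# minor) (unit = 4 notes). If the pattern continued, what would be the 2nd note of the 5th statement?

The unit is 4 notes. Position-2 pitches of the 3 shown cells: A4, D4, G#3.
Extending down a 5th: C#3 → F#2.

F#2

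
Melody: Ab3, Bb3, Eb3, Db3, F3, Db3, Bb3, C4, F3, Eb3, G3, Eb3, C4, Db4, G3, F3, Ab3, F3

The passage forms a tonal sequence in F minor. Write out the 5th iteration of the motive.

Taking 6-note groups, the heads are Ab3, Bb3, C4: the pattern moves up a 2nd.
Carrying on: Db4 → Eb4.
From Eb4 the diatonic shape gives Eb4 F4 Bb3 Ab3 C4 Ab3.

Eb4 F4 Bb3 Ab3 C4 Ab3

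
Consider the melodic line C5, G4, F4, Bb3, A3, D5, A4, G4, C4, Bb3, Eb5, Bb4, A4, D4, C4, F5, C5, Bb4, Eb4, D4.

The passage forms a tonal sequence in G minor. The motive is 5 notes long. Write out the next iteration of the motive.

G5 D5 C5 F4 Eb4

With a 5-note motive the entries are C5, D5, Eb5, F5, each up a 2nd from the previous.
From G5 the diatonic shape gives G5 D5 C5 F4 Eb4.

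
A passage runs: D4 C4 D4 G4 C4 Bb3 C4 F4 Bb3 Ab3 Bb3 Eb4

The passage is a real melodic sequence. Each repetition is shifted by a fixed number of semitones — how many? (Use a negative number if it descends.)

The 4-note cells begin on D4, C4, Bb3 — each down a 2nd from the last.
D4 to C4 spans -2 semitones.

-2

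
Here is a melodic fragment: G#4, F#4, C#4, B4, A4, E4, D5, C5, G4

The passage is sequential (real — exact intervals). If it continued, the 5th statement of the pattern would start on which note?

Taking 3-note groups, the heads are G#4, B4, D5: the pattern moves up a 3rd.
Continuing: F5 → Ab5. Statement 5 starts on Ab5.

Ab5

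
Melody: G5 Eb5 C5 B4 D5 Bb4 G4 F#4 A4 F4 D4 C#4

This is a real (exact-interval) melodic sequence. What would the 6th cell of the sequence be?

F#3 D3 B2 A#2

Unit = 4 notes; the statements start on G5, D5, A4, moving down a 4th each time.
Carrying on: E4 → B3 → F#3.
So cell 6 is F#3 D3 B2 A#2.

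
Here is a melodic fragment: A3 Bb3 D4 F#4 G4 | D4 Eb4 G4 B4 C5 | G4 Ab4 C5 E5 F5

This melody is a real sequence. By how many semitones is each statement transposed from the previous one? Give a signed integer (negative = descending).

5

Unit = 5 notes; the statements start on A3, D4, G4, moving up a 4th each time.
A3→D4 is 62 − 57 = 5 semitones.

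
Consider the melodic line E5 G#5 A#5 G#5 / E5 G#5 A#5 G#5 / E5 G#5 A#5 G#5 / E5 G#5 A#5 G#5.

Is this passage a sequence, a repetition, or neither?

Each 4-note cell is identical (E5 G#5 A#5 G#5), restated at the same pitch.

repetition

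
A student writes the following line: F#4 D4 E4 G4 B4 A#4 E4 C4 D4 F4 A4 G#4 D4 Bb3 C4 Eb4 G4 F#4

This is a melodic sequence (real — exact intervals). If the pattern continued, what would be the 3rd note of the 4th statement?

With 6-note cells, note 3 of each statement runs E4, D4, C4.
One more down a 2nd gives Bb3.

Bb3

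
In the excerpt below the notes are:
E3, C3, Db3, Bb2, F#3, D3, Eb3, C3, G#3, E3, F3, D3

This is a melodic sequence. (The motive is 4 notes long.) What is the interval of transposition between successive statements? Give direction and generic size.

up a 2nd

Taking 4-note groups, the heads are E3, F#3, G#3: the pattern moves up a 2nd.
E3 to F#3 is up a 2nd.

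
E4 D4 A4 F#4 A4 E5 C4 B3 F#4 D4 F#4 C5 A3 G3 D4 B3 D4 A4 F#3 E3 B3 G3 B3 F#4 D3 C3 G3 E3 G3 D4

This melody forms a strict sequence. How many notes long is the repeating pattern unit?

Try groups of 6 (5 cells in 30 notes):
E4 D4 A4 F#4 A4 E5 | C4 B3 F#4 D4 F#4 C5 | A3 G3 D4 B3 D4 A4 | F#3 E3 B3 G3 B3 F#4 | D3 C3 G3 E3 G3 D4
Every group is a transposition down a 3rd of the one before; no shorter unit works.

6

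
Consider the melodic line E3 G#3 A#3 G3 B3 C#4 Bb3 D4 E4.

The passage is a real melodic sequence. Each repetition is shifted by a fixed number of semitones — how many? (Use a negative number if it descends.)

The 3-note cells begin on E3, G3, Bb3 — each up a 3rd from the last.
E3 to G3 spans +3 semitones.

3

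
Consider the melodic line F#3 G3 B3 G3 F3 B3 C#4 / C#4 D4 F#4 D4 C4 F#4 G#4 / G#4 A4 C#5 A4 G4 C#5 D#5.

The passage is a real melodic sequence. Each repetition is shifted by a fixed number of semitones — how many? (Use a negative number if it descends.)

The 7-note cells begin on F#3, C#4, G#4 — each up a 5th from the last.
F#3→C#4 is 61 − 54 = 7 semitones.

7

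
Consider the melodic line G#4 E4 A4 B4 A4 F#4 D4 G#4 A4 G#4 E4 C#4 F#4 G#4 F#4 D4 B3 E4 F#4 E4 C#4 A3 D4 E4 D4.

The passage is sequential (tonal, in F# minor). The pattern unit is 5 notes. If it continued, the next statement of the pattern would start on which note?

Taking 5-note groups, the heads are G#4, F#4, E4, D4, C#4: the pattern moves down a 2nd.
One more step down a 2nd gives B3.

B3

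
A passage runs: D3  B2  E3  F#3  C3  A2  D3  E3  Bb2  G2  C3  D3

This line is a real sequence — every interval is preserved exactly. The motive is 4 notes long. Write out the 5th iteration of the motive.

Gb2 Eb2 Ab2 Bb2

The 4-note cells begin on D3, C3, Bb2 — each down a 2nd from the last.
Extending down a 2nd: Ab2 → Gb2.
So cell 5 is Gb2 Eb2 Ab2 Bb2.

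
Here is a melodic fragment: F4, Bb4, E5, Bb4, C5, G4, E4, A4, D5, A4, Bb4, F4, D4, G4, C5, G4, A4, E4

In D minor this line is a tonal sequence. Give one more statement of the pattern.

Unit = 6 notes; the statements start on F4, E4, D4, moving down a 2nd each time.
From C4 the diatonic shape gives C4 F4 Bb4 F4 G4 D4.

C4 F4 Bb4 F4 G4 D4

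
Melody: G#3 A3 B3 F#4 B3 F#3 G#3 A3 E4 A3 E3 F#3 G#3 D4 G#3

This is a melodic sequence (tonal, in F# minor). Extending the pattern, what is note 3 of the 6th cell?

D3

The unit is 5 notes. Position-3 pitches of the 3 shown cells: B3, A3, G#3.
Carrying that down a 2nd forward: F#3 → E3 → D3.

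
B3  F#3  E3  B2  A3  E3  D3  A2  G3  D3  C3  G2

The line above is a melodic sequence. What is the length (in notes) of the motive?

Try groups of 4 (3 cells in 12 notes):
B3 F#3 E3 B2 | A3 E3 D3 A2 | G3 D3 C3 G2
That's a consistent down a 2nd shift per cell, and no other grouping gives one.

4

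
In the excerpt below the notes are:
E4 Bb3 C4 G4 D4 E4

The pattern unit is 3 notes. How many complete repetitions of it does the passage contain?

6 notes in groups of 3 gives 6/3 = 2 statements.
Starts: E4, G4 — each up a 3rd.

2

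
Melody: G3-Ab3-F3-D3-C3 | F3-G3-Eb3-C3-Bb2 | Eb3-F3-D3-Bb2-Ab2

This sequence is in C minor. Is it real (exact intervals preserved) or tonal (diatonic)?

Every note is diatonic to C minor.
Cell 1 has +1 semitones from note 1 to 2, but cell 2 has +2 — the interval quality changes while the contour stays the same, which is the hallmark of a tonal sequence.

tonal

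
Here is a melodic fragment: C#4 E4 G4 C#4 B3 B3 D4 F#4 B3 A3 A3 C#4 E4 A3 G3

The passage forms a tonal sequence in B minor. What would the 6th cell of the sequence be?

E3 G3 B3 E3 D3

Unit = 5 notes; the statements start on C#4, B3, A3, moving down a 2nd each time.
Continuing the starts: G3 → F#3 → E3.
From E3 the diatonic shape gives E3 G3 B3 E3 D3.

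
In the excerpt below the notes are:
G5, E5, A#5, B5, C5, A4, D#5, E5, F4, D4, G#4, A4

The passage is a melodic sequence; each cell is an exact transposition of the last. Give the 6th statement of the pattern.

The 4-note cells begin on G5, C5, F4 — each down a 5th from the last.
Continuing the starts: Bb3 → Eb3 → Ab2.
Statement 6 starts on Ab2 and keeps the same exact contour: Ab2 F2 B2 C3.

Ab2 F2 B2 C3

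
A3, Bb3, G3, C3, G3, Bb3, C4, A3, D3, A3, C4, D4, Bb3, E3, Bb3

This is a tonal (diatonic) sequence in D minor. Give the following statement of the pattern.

Taking 5-note groups, the heads are A3, Bb3, C4: the pattern moves up a 2nd.
Statement 4 starts on D4 and keeps the same diatonic contour: D4 E4 C4 F3 C4.

D4 E4 C4 F3 C4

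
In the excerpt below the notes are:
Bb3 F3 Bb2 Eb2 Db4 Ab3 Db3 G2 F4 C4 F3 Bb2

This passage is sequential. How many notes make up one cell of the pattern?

4

There are 12 notes; a 4-note unit gives 3 cells:
Bb3 F3 Bb2 Eb2 | Db4 Ab3 Db3 G2 | F4 C4 F3 Bb2
That's a consistent up a 3rd shift per cell, and no other grouping gives one.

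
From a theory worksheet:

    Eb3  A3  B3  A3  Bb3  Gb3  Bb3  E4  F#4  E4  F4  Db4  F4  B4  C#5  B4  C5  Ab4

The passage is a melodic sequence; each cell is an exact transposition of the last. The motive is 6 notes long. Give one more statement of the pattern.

Taking 6-note groups, the heads are Eb3, Bb3, F4: the pattern moves up a 5th.
So cell 4 is C5 F#5 G#5 F#5 G5 Eb5.

C5 F#5 G#5 F#5 G5 Eb5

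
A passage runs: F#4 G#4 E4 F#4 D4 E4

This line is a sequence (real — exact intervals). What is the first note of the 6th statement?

Ab3

With a 2-note motive the entries are F#4, E4, D4, each down a 2nd from the previous.
Continuing: C4 → Bb3 → Ab3. Statement 6 starts on Ab3.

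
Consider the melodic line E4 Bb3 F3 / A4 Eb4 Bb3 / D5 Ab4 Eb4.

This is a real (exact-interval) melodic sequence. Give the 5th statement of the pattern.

Taking 3-note groups, the heads are E4, A4, D5: the pattern moves up a 4th.
Extending up a 4th: G5 → C6.
Statement 5 starts on C6 and keeps the same exact contour: C6 Gb5 Db5.

C6 Gb5 Db5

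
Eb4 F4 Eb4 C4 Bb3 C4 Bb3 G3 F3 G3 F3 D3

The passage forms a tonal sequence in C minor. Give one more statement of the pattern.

C3 D3 C3 Ab2

With a 4-note motive the entries are Eb4, Bb3, F3, each down a 4th from the previous.
Statement 4 starts on C3 and keeps the same diatonic contour: C3 D3 C3 Ab2.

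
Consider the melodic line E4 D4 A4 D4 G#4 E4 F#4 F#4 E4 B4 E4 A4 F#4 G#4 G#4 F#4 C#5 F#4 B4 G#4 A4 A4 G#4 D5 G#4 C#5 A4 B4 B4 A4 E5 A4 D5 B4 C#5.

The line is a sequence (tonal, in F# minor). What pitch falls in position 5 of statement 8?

G#5

With 7-note cells, note 5 of each statement runs G#4, A4, B4, C#5, D5.
Carrying that up a 2nd forward: E5 → F#5 → G#5.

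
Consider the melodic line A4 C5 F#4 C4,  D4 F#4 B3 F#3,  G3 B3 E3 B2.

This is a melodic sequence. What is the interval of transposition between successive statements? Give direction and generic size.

Unit = 4 notes; the statements start on A4, D4, G3, moving down a 5th each time.
A4 to D4 is down a 5th.

down a 5th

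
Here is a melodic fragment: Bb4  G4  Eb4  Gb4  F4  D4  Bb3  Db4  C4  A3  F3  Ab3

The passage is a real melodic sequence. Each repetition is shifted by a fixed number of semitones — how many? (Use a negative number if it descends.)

-5

With a 4-note motive the entries are Bb4, F4, C4, each down a 4th from the previous.
Bb4 to F4 spans -5 semitones.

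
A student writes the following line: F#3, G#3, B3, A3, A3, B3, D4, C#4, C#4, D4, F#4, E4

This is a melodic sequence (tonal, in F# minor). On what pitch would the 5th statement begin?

Unit = 4 notes; the statements start on F#3, A3, C#4, moving up a 3rd each time.
Extending the heads up a 3rd: E4 → G#4.

G#4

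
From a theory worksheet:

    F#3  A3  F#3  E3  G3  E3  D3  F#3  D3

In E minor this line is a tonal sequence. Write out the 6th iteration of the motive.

Taking 3-note groups, the heads are F#3, E3, D3: the pattern moves down a 2nd.
Carrying on: C3 → B2 → A2.
So cell 6 is A2 C3 A2.

A2 C3 A2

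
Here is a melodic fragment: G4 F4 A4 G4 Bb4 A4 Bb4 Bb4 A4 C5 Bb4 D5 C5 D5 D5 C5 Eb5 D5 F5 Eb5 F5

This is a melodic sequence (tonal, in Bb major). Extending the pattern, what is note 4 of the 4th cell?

The unit is 7 notes. Position-4 pitches of the 3 shown cells: G4, Bb4, D5.
Each moves up a 3rd; the next is F5.

F5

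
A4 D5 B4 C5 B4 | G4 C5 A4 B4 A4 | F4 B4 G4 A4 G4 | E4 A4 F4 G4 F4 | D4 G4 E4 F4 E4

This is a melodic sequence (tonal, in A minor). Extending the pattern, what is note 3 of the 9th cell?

Grouping in 5s, the 3rd note of each cell is B4, A4, G4, F4, E4.
Carrying that down a 2nd forward: D4 → C4 → B3 → A3.

A3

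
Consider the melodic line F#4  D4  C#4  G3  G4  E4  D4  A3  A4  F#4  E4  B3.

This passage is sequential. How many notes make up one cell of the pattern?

Try groups of 4 (3 cells in 12 notes):
F#4 D4 C#4 G3 | G4 E4 D4 A3 | A4 F#4 E4 B3
Every group is a transposition up a 2nd of the one before; no shorter unit works.

4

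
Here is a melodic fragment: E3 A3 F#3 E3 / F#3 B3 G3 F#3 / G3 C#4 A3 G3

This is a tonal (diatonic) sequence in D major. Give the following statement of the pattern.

The 4-note cells begin on E3, F#3, G3 — each up a 2nd from the last.
So cell 4 is A3 D4 B3 A3.

A3 D4 B3 A3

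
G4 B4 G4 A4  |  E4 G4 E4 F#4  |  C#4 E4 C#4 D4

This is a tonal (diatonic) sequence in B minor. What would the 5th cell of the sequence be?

The 4-note cells begin on G4, E4, C#4 — each down a 3rd from the last.
Carrying on: A3 → F#3.
So cell 5 is F#3 A3 F#3 G3.

F#3 A3 F#3 G3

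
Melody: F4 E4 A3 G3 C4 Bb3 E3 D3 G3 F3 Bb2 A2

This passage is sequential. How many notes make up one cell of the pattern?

4

Try groups of 4 (3 cells in 12 notes):
F4 E4 A3 G3 | C4 Bb3 E3 D3 | G3 F3 Bb2 A2
Each cell is the previous one down a 4th — so the unit is 4 notes.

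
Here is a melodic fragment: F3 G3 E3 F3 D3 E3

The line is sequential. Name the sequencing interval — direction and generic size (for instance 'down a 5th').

down a 2nd

The 2-note cells begin on F3, E3, D3 — each down a 2nd from the last.
From F3 to E3: down a 2nd.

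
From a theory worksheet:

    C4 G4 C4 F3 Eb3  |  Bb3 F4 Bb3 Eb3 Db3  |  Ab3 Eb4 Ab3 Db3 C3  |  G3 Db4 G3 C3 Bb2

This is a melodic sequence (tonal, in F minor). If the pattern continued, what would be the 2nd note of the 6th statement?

Bb3

Grouping in 5s, the 2nd note of each cell is G4, F4, Eb4, Db4.
Extending down a 2nd: C4 → Bb3.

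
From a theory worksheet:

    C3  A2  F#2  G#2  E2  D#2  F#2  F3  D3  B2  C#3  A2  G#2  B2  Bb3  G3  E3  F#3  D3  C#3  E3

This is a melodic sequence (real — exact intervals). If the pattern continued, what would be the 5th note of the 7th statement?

The unit is 7 notes. Position-5 pitches of the 3 shown cells: E2, A2, D3.
Extending up a 4th: G3 → C4 → F4 → Bb4.

Bb4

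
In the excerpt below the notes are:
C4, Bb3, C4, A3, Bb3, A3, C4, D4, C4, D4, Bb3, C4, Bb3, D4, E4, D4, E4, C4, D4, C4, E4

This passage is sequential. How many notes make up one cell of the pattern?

7

Try groups of 7 (3 cells in 21 notes):
C4 Bb3 C4 A3 Bb3 A3 C4 | D4 C4 D4 Bb3 C4 Bb3 D4 | E4 D4 E4 C4 D4 C4 E4
Each cell is the previous one up a 2nd — so the unit is 7 notes.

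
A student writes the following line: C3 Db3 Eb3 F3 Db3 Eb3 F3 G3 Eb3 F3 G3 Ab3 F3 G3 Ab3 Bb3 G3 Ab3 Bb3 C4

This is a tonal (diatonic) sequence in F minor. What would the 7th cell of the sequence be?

The 4-note cells begin on C3, Db3, Eb3, F3, G3 — each up a 2nd from the last.
Extending up a 2nd: Ab3 → Bb3.
So cell 7 is Bb3 C4 Db4 Eb4.

Bb3 C4 Db4 Eb4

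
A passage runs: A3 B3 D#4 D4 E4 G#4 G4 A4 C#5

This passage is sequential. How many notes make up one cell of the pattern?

Try groups of 3 (3 cells in 9 notes):
A3 B3 D#4 | D4 E4 G#4 | G4 A4 C#5
Each cell is the previous one up a 4th — so the unit is 3 notes.

3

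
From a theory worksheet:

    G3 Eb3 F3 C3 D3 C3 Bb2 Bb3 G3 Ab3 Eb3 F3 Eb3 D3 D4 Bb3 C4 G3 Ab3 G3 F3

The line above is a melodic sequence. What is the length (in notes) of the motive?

21 notes total. Splitting into 3 groups of 7:
G3 Eb3 F3 C3 D3 C3 Bb2 | Bb3 G3 Ab3 Eb3 F3 Eb3 D3 | D4 Bb3 C4 G3 Ab3 G3 F3
Every group is a transposition up a 3rd of the one before; no shorter unit works.

7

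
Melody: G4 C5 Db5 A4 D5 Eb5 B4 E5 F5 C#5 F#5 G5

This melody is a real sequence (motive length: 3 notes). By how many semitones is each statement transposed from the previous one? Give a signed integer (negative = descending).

2

Taking 3-note groups, the heads are G4, A4, B4, C#5: the pattern moves up a 2nd.
Counting half-steps from G4 to A4: 2.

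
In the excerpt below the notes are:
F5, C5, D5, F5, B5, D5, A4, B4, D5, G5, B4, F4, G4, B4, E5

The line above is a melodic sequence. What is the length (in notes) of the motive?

There are 15 notes; a 5-note unit gives 3 cells:
F5 C5 D5 F5 B5 | D5 A4 B4 D5 G5 | B4 F4 G4 B4 E5
Each cell is the previous one down a 3rd — so the unit is 5 notes.

5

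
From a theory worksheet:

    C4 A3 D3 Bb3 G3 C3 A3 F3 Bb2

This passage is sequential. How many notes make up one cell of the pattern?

Try groups of 3 (3 cells in 9 notes):
C4 A3 D3 | Bb3 G3 C3 | A3 F3 Bb2
Every group is a transposition down a 2nd of the one before; no shorter unit works.

3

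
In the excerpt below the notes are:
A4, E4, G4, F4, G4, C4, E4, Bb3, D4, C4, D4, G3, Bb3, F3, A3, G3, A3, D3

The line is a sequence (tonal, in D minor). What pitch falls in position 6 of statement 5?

The unit is 6 notes. Position-6 pitches of the 3 shown cells: C4, G3, D3.
Each moves down a 4th. Continuing: A2 → E2.

E2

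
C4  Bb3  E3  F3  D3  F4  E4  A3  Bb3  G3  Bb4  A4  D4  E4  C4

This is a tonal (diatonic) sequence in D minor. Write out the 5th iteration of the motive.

The 5-note cells begin on C4, F4, Bb4 — each up a 4th from the last.
Carrying on: E5 → A5.
Statement 5 starts on A5 and keeps the same diatonic contour: A5 G5 C5 D5 Bb4.

A5 G5 C5 D5 Bb4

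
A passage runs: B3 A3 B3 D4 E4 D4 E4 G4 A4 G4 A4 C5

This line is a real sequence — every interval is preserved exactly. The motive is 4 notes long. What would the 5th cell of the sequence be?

The 4-note cells begin on B3, E4, A4 — each up a 4th from the last.
Carrying on: D5 → G5.
Statement 5 starts on G5 and keeps the same exact contour: G5 F5 G5 Bb5.

G5 F5 G5 Bb5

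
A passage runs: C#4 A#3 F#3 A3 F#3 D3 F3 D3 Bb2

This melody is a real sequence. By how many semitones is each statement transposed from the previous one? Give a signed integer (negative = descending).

With a 3-note motive the entries are C#4, A3, F3, each down a 3rd from the previous.
Counting half-steps from C#4 to A3: -4.

-4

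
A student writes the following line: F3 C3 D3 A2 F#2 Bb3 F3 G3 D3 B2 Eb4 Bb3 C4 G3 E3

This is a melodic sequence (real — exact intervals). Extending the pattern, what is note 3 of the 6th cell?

Eb5

The unit is 5 notes. Position-3 pitches of the 3 shown cells: D3, G3, C4.
Each moves up a 4th. Continuing: F4 → Bb4 → Eb5.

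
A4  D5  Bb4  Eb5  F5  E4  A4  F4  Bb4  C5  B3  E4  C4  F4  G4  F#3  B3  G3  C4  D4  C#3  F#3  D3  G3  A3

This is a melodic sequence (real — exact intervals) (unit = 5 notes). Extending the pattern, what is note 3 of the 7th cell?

The unit is 5 notes. Position-3 pitches of the 5 shown cells: Bb4, F4, C4, G3, D3.
Carrying that down a 4th forward: A2 → E2.

E2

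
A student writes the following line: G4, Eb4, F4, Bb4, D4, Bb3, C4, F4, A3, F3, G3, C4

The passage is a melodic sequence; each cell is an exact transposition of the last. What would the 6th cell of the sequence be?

Unit = 4 notes; the statements start on G4, D4, A3, moving down a 4th each time.
Carrying on: E3 → B2 → F#2.
So cell 6 is F#2 D2 E2 A2.

F#2 D2 E2 A2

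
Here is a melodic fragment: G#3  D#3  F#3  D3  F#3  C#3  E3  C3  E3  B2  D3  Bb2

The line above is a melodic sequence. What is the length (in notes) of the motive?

4

There are 12 notes; a 4-note unit gives 3 cells:
G#3 D#3 F#3 D3 | F#3 C#3 E3 C3 | E3 B2 D3 Bb2
Each cell is the previous one down a 2nd — so the unit is 4 notes.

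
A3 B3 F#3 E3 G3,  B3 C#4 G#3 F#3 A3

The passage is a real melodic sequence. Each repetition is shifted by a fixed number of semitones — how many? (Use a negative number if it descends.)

The 5-note cells begin on A3, B3 — each up a 2nd from the last.
A3→B3 is 59 − 57 = 2 semitones.

2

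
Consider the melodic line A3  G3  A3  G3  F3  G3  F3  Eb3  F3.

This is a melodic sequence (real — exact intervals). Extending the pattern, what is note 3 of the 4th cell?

Eb3

The unit is 3 notes. Position-3 pitches of the 3 shown cells: A3, G3, F3.
Each moves down a 2nd; the next is Eb3.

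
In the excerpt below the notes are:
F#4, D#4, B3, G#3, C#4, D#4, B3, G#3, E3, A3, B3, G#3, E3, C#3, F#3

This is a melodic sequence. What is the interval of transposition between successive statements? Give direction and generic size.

Taking 5-note groups, the heads are F#4, D#4, B3: the pattern moves down a 3rd.
From F#4 to D#4: down a 3rd.

down a 3rd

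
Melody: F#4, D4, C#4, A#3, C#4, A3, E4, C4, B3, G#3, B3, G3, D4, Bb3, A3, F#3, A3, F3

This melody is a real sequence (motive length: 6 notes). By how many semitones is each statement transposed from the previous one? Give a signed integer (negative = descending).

Taking 6-note groups, the heads are F#4, E4, D4: the pattern moves down a 2nd.
F#4→E4 is 64 − 66 = -2 semitones.

-2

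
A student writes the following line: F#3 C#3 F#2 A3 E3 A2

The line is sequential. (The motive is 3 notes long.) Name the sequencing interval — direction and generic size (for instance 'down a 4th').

up a 3rd

Taking 3-note groups, the heads are F#3, A3: the pattern moves up a 3rd.
F#3 to A3 is up a 3rd.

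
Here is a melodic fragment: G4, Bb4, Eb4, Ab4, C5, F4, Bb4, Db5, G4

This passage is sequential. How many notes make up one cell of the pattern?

There are 9 notes; a 3-note unit gives 3 cells:
G4 Bb4 Eb4 | Ab4 C5 F4 | Bb4 Db5 G4
That's a consistent up a 2nd shift per cell, and no other grouping gives one.

3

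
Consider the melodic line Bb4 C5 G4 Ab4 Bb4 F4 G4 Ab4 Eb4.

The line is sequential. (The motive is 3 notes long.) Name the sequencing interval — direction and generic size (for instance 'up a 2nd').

down a 2nd

The 3-note cells begin on Bb4, Ab4, G4 — each down a 2nd from the last.
Bb4 to Ab4 is down a 2nd.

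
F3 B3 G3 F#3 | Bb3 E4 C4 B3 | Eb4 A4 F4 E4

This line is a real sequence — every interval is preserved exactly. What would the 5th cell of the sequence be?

Db5 G5 Eb5 D5

With a 4-note motive the entries are F3, Bb3, Eb4, each up a 4th from the previous.
Extending up a 4th: Ab4 → Db5.
From Db5 the exact shape gives Db5 G5 Eb5 D5.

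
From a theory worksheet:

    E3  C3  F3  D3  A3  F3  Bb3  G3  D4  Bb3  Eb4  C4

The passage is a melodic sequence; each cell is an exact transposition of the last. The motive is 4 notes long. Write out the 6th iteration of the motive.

F5 Db5 Gb5 Eb5

Taking 4-note groups, the heads are E3, A3, D4: the pattern moves up a 4th.
Carrying on: G4 → C5 → F5.
From F5 the exact shape gives F5 Db5 Gb5 Eb5.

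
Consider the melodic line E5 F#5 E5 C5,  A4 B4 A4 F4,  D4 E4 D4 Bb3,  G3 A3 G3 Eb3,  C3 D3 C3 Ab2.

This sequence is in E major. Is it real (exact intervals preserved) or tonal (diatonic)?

Each cell has the same semitone pattern (2, -2, -4) — intervals are preserved exactly.
And C5 lies outside E major, so the sequence is real rather than tonal.

real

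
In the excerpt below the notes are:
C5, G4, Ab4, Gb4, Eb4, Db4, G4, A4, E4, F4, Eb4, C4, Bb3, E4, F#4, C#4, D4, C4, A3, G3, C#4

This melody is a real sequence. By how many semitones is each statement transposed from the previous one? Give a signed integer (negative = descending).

-3

Taking 7-note groups, the heads are C5, A4, F#4: the pattern moves down a 3rd.
C5→A4 is 69 − 72 = -3 semitones.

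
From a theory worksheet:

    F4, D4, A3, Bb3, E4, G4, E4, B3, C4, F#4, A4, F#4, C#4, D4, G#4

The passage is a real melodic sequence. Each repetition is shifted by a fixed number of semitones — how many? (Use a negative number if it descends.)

With a 5-note motive the entries are F4, G4, A4, each up a 2nd from the previous.
F4→G4 is 67 − 65 = 2 semitones.

2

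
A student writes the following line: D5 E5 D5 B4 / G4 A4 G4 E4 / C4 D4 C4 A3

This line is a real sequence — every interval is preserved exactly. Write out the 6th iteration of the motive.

Eb2 F2 Eb2 C2

The 4-note cells begin on D5, G4, C4 — each down a 5th from the last.
Carrying on: F3 → Bb2 → Eb2.
So cell 6 is Eb2 F2 Eb2 C2.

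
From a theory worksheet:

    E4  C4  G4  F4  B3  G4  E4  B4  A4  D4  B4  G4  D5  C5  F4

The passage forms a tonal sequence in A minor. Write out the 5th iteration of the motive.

F5 D5 A5 G5 C5

Unit = 5 notes; the statements start on E4, G4, B4, moving up a 3rd each time.
Carrying on: D5 → F5.
Statement 5 starts on F5 and keeps the same diatonic contour: F5 D5 A5 G5 C5.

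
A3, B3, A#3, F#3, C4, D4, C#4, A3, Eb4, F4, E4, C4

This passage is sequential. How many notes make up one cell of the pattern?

Try groups of 4 (3 cells in 12 notes):
A3 B3 A#3 F#3 | C4 D4 C#4 A3 | Eb4 F4 E4 C4
Every group is a transposition up a 3rd of the one before; no shorter unit works.

4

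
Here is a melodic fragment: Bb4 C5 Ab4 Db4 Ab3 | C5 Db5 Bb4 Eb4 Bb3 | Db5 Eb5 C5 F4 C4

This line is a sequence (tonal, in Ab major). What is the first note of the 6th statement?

The 5-note cells begin on Bb4, C5, Db5 — each up a 2nd from the last.
Continuing: Eb5 → F5 → G5. Statement 6 starts on G5.

G5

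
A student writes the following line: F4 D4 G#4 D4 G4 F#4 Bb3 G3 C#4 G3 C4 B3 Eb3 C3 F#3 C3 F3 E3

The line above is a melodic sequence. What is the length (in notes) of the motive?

There are 18 notes; a 6-note unit gives 3 cells:
F4 D4 G#4 D4 G4 F#4 | Bb3 G3 C#4 G3 C4 B3 | Eb3 C3 F#3 C3 F3 E3
Each cell is the previous one down a 5th — so the unit is 6 notes.

6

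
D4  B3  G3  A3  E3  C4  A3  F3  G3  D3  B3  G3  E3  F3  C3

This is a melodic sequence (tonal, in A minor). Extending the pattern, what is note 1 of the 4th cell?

A3

Grouping in 5s, the 1st note of each cell is D4, C4, B3.
One more down a 2nd gives A3.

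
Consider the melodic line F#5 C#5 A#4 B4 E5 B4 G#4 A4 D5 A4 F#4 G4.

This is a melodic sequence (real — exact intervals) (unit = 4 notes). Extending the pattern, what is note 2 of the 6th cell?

Eb4

With 4-note cells, note 2 of each statement runs C#5, B4, A4.
Each moves down a 2nd. Continuing: G4 → F4 → Eb4.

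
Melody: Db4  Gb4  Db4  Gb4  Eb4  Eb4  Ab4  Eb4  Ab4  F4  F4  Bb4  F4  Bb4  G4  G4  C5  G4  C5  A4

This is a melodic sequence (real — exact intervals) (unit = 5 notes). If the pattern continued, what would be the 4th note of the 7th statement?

F#5

The unit is 5 notes. Position-4 pitches of the 4 shown cells: Gb4, Ab4, Bb4, C5.
Carrying that up a 2nd forward: D5 → E5 → F#5.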